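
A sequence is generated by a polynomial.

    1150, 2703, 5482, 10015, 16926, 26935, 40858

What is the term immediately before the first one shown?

391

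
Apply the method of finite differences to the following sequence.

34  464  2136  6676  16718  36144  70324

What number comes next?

First differences: 430 , 1672 , 4540 , 10042 , 19426 , 34180
Second differences: 1242 , 2868 , 5502 , 9384 , 14754
Third differences: 1626 , 2634 , 3882 , 5370
Fourth differences: 1008 , 1248 , 1488
Fifth differences: 240 , 240
Constant fifth difference = 240, so extend:
1488 + 240 = 1728;  5370 + 1728 = 7098;  14754 + 7098 = 21852;  34180 + 21852 = 56032;  70324 + 56032 = 126356

126356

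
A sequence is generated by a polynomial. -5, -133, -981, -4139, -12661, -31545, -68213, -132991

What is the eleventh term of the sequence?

-128 , -848 , -3158 , -8522 , -18884 , -36668 , -64778
-720 , -2310 , -5364 , -10362 , -17784 , -28110
-1590 , -3054 , -4998 , -7422 , -10326
-1464 , -1944 , -2424 , -2904
-480 , -480 , -480
The fifth differences are constant (-480).
-2904 − 480 = -3384;  -10326 − 3384 = -13710;  -28110 − 13710 = -41820;  -64778 − 41820 = -106598;  -132991 − 106598 = -239589
-3384 − 480 = -3864;  -13710 − 3864 = -17574;  -41820 − 17574 = -59394;  -106598 − 59394 = -165992;  -239589 − 165992 = -405581
-3864 − 480 = -4344;  -17574 − 4344 = -21918;  -59394 − 21918 = -81312;  -165992 − 81312 = -247304;  -405581 − 247304 = -652885

-652885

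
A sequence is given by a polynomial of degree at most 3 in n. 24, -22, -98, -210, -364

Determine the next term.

-566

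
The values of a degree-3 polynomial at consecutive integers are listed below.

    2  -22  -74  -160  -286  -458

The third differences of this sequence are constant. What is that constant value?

D1: -24, -52, -86, -126, -172
D2: -28, -34, -40, -46
D3: -6, -6, -6

-6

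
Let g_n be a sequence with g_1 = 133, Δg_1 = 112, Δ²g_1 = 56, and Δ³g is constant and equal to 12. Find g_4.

649

Build the table forward from the leading diagonal:
D3: 12, 12, 12, 12
D2: 56, 68, 80, 92
D1: 112, 168, 236, 316
g: 133, 245, 413, 649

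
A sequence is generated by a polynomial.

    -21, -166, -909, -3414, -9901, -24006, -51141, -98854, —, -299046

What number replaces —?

Using the first 8 terms:
-145, -743, -2505, -6487, -14105, -27135, -47713
-598, -1762, -3982, -7618, -13030, -20578
-1164, -2220, -3636, -5412, -7548
-1056, -1416, -1776, -2136
-360, -360, -360
Constant fifth difference = -360.
Extend forward: -2136 − 360 = -2496;  -7548 − 2496 = -10044;  -20578 − 10044 = -30622;  -47713 − 30622 = -78335;  -98854 − 78335 = -177189

-177189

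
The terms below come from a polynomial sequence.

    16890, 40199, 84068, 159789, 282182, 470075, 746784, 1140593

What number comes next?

1685234

First differences: 23309, 43869, 75721, 122393, 187893, 276709, 393809
Second differences: 20560, 31852, 46672, 65500, 88816, 117100
Third differences: 11292, 14820, 18828, 23316, 28284
Fourth differences: 3528, 4008, 4488, 4968
Fifth differences: 480, 480, 480
The fifth differences are constant (480).
4968 + 480 = 5448;  28284 + 5448 = 33732;  117100 + 33732 = 150832;  393809 + 150832 = 544641;  1140593 + 544641 = 1685234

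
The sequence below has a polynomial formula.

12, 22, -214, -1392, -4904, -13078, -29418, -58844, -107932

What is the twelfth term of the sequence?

D1: 10, -236, -1178, -3512, -8174, -16340, -29426, -49088
D2: -246, -942, -2334, -4662, -8166, -13086, -19662
D3: -696, -1392, -2328, -3504, -4920, -6576
D4: -696, -936, -1176, -1416, -1656
D5: -240, -240, -240, -240
Constant fifth difference = -240, so extend:
-1656 − 240 = -1896;  -6576 − 1896 = -8472;  -19662 − 8472 = -28134;  -49088 − 28134 = -77222;  -107932 − 77222 = -185154
-1896 − 240 = -2136;  -8472 − 2136 = -10608;  -28134 − 10608 = -38742;  -77222 − 38742 = -115964;  -185154 − 115964 = -301118
-2136 − 240 = -2376;  -10608 − 2376 = -12984;  -38742 − 12984 = -51726;  -115964 − 51726 = -167690;  -301118 − 167690 = -468808

-468808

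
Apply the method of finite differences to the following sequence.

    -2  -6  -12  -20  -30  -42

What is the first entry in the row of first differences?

-4

Δ: -4, -6, -8, -10, -12
Δ²: -2, -2, -2, -2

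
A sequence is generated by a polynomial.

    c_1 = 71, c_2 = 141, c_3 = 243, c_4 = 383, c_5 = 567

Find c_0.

First differences: 70, 102, 140, 184
Second differences: 32, 38, 44
Third differences: 6, 6
The third differences are constant at 6.
Work back: 32 − 6 = 26;  70 − 26 = 44;  71 − 44 = 27

27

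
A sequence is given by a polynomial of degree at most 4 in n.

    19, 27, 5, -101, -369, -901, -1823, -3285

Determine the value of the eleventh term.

-12771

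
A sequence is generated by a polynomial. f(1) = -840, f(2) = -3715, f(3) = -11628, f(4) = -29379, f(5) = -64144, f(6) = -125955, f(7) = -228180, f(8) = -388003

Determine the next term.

First differences: -2875 , -7913 , -17751 , -34765 , -61811 , -102225 , -159823
Second differences: -5038 , -9838 , -17014 , -27046 , -40414 , -57598
Third differences: -4800 , -7176 , -10032 , -13368 , -17184
Fourth differences: -2376 , -2856 , -3336 , -3816
Fifth differences: -480 , -480 , -480
The fifth differences are constant (-480).
-3816 − 480 = -4296;  -17184 − 4296 = -21480;  -57598 − 21480 = -79078;  -159823 − 79078 = -238901;  -388003 − 238901 = -626904

-626904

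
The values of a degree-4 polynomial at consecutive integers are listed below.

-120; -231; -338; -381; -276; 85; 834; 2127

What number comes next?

D1: -111 , -107 , -43 , 105 , 361 , 749 , 1293
D2: 4 , 64 , 148 , 256 , 388 , 544
D3: 60 , 84 , 108 , 132 , 156
D4: 24 , 24 , 24 , 24
Constant fourth difference = 24, so extend:
156 + 24 = 180;  544 + 180 = 724;  1293 + 724 = 2017;  2127 + 2017 = 4144

4144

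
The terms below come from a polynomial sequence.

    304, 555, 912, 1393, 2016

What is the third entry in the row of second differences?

Δ: 251, 357, 481, 623
Δ²: 106, 124, 142
Δ³: 18, 18

142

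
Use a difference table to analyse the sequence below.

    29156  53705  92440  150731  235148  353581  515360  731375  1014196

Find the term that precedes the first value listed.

14503

D1: 24549  38735  58291  84417  118433  161779  216015  282821
D2: 14186  19556  26126  34016  43346  54236  66806
D3: 5370  6570  7890  9330  10890  12570
D4: 1200  1320  1440  1560  1680
D5: 120  120  120  120
The fifth differences are constant at 120.
Work back: 1200 − 120 = 1080;  5370 − 1080 = 4290;  14186 − 4290 = 9896;  24549 − 9896 = 14653;  29156 − 14653 = 14503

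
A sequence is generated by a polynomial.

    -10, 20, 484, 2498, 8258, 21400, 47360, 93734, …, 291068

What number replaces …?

Using the first 8 terms:
30  464  2014  5760  13142  25960  46374
434  1550  3746  7382  12818  20414
1116  2196  3636  5436  7596
1080  1440  1800  2160
360  360  360
Constant fifth difference = 360.
Extend forward: 2160 + 360 = 2520;  7596 + 2520 = 10116;  20414 + 10116 = 30530;  46374 + 30530 = 76904;  93734 + 76904 = 170638

170638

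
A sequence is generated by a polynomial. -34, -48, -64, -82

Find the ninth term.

-14, -16, -18
-2, -2
Second differences constant at -2.
-18 − 2 = -20;  -82 − 20 = -102
-20 − 2 = -22;  -102 − 22 = -124
-22 − 2 = -24;  -124 − 24 = -148
-24 − 2 = -26;  -148 − 26 = -174
-26 − 2 = -28;  -174 − 28 = -202

-202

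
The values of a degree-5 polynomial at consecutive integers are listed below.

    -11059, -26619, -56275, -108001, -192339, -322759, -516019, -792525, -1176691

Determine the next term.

-1697299

-15560  -29656  -51726  -84338  -130420  -193260  -276506  -384166
-14096  -22070  -32612  -46082  -62840  -83246  -107660
-7974  -10542  -13470  -16758  -20406  -24414
-2568  -2928  -3288  -3648  -4008
-360  -360  -360  -360
Constant fifth difference = -360, so extend:
-4008 − 360 = -4368;  -24414 − 4368 = -28782;  -107660 − 28782 = -136442;  -384166 − 136442 = -520608;  -1176691 − 520608 = -1697299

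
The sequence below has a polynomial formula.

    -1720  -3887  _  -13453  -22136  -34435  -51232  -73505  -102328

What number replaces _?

-7600

Using the last 6 terms:
D1: -8683, -12299, -16797, -22273, -28823
D2: -3616, -4498, -5476, -6550
D3: -882, -978, -1074
D4: -96, -96
Constant fourth difference = -96.
Extend backward: -882 + 96 = -786;  -3616 + 786 = -2830;  -8683 + 2830 = -5853;  -13453 + 5853 = -7600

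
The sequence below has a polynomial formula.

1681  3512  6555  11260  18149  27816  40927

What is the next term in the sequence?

1831, 3043, 4705, 6889, 9667, 13111
1212, 1662, 2184, 2778, 3444
450, 522, 594, 666
72, 72, 72
The fourth differences are constant (72).
666 + 72 = 738;  3444 + 738 = 4182;  13111 + 4182 = 17293;  40927 + 17293 = 58220

58220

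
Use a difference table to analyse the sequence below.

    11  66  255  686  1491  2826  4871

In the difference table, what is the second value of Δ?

189

First differences: 55, 189, 431, 805, 1335, 2045
Second differences: 134, 242, 374, 530, 710
Third differences: 108, 132, 156, 180
Fourth differences: 24, 24, 24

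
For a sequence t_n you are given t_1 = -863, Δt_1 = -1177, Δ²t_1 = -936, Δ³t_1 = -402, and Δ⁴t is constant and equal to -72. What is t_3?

Build the table forward from the leading diagonal:
Fourth differences: -72  -72  -72
Third differences: -402  -474  -546
Second differences: -936  -1338  -1812
First differences: -1177  -2113  -3451
t: -863  -2040  -4153

-4153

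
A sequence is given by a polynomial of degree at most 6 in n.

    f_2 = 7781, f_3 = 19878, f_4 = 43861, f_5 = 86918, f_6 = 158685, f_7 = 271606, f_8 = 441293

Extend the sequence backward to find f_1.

Δ: 12097  23983  43057  71767  112921  169687
Δ²: 11886  19074  28710  41154  56766
Δ³: 7188  9636  12444  15612
Δ⁴: 2448  2808  3168
Δ⁵: 360  360
The fifth differences are constant at 360.
Work back: 2448 − 360 = 2088;  7188 − 2088 = 5100;  11886 − 5100 = 6786;  12097 − 6786 = 5311;  7781 − 5311 = 2470

2470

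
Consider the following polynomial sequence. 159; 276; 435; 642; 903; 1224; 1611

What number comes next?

2070

Δ: 117, 159, 207, 261, 321, 387
Δ²: 42, 48, 54, 60, 66
Δ³: 6, 6, 6, 6
Third differences constant at 6.
66 + 6 = 72;  387 + 72 = 459;  1611 + 459 = 2070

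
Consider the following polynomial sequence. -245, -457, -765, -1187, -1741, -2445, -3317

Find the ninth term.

-5637

-212, -308, -422, -554, -704, -872
-96, -114, -132, -150, -168
-18, -18, -18, -18
Third differences constant at -18.
-168 − 18 = -186;  -872 − 186 = -1058;  -3317 − 1058 = -4375
-186 − 18 = -204;  -1058 − 204 = -1262;  -4375 − 1262 = -5637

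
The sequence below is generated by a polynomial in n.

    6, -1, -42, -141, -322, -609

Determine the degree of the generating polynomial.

-7, -41, -99, -181, -287
-34, -58, -82, -106
-24, -24, -24
The third differences are constant, so the polynomial has degree 3.

3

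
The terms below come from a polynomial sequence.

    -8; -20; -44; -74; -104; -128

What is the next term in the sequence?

-140

D1: -12  -24  -30  -30  -24
D2: -12  -6  0  6
D3: 6  6  6
Constant third difference = 6, so extend:
6 + 6 = 12;  -24 + 12 = -12;  -128 − 12 = -140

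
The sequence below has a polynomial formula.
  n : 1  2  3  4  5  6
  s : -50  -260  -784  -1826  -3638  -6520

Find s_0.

-210, -524, -1042, -1812, -2882
-314, -518, -770, -1070
-204, -252, -300
-48, -48
The fourth differences are constant at -48.
Work back: -204 + 48 = -156;  -314 + 156 = -158;  -210 + 158 = -52;  -50 + 52 = 2

2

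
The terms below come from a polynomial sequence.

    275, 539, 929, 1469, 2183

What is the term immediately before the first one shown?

First differences: 264, 390, 540, 714
Second differences: 126, 150, 174
Third differences: 24, 24
The third differences are constant at 24.
Work back: 126 − 24 = 102;  264 − 102 = 162;  275 − 162 = 113

113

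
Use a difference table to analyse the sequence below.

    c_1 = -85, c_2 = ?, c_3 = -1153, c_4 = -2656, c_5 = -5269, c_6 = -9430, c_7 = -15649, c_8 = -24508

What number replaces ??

-394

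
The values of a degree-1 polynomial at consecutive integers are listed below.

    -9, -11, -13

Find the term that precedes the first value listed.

-7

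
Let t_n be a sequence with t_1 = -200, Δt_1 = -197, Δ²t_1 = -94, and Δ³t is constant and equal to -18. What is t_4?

Build the table forward from the leading diagonal:
Δ³: -18  -18  -18  -18
Δ²: -94  -112  -130  -148
Δ: -197  -291  -403  -533
t: -200  -397  -688  -1091

-1091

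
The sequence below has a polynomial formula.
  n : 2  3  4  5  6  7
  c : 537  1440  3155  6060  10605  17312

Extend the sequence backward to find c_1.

Δ: 903, 1715, 2905, 4545, 6707
Δ²: 812, 1190, 1640, 2162
Δ³: 378, 450, 522
Δ⁴: 72, 72
The fourth differences are constant at 72.
Work back: 378 − 72 = 306;  812 − 306 = 506;  903 − 506 = 397;  537 − 397 = 140

140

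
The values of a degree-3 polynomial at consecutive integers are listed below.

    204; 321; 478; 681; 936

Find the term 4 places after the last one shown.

2596

D1: 117, 157, 203, 255
D2: 40, 46, 52
D3: 6, 6
Constant third difference = 6, so extend:
52 + 6 = 58;  255 + 58 = 313;  936 + 313 = 1249
58 + 6 = 64;  313 + 64 = 377;  1249 + 377 = 1626
64 + 6 = 70;  377 + 70 = 447;  1626 + 447 = 2073
70 + 6 = 76;  447 + 76 = 523;  2073 + 523 = 2596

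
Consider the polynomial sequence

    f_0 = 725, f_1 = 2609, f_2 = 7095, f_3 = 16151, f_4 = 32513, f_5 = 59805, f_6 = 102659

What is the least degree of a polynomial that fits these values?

5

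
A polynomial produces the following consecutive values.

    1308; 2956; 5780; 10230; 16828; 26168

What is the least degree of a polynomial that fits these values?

Δ: 1648, 2824, 4450, 6598, 9340
Δ²: 1176, 1626, 2148, 2742
Δ³: 450, 522, 594
Δ⁴: 72, 72
The fourth differences are constant, so the polynomial has degree 4.

4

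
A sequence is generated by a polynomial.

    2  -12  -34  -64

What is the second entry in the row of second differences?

D1: -14, -22, -30
D2: -8, -8

-8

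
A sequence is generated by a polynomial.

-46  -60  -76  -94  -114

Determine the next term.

-136

-14, -16, -18, -20
-2, -2, -2
Constant second difference = -2, so extend:
-20 − 2 = -22;  -114 − 22 = -136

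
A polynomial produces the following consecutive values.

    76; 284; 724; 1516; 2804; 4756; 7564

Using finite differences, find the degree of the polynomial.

4

Δ: 208, 440, 792, 1288, 1952, 2808
Δ²: 232, 352, 496, 664, 856
Δ³: 120, 144, 168, 192
Δ⁴: 24, 24, 24
The fourth differences are constant, so the polynomial has degree 4.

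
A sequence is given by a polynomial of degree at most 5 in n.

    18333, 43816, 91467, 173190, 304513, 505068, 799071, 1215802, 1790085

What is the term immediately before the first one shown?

Δ: 25483  47651  81723  131323  200555  294003  416731  574283
Δ²: 22168  34072  49600  69232  93448  122728  157552
Δ³: 11904  15528  19632  24216  29280  34824
Δ⁴: 3624  4104  4584  5064  5544
Δ⁵: 480  480  480  480
The fifth differences are constant at 480.
Work back: 3624 − 480 = 3144;  11904 − 3144 = 8760;  22168 − 8760 = 13408;  25483 − 13408 = 12075;  18333 − 12075 = 6258

6258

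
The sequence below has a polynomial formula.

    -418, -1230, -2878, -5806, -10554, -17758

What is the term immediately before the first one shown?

-94

-812, -1648, -2928, -4748, -7204
-836, -1280, -1820, -2456
-444, -540, -636
-96, -96
The fourth differences are constant at -96.
Work back: -444 + 96 = -348;  -836 + 348 = -488;  -812 + 488 = -324;  -418 + 324 = -94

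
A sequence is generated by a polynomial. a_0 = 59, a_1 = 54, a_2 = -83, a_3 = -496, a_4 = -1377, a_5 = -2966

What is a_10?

-33291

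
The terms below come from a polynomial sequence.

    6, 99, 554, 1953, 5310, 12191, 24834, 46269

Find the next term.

Δ: 93 , 455 , 1399 , 3357 , 6881 , 12643 , 21435
Δ²: 362 , 944 , 1958 , 3524 , 5762 , 8792
Δ³: 582 , 1014 , 1566 , 2238 , 3030
Δ⁴: 432 , 552 , 672 , 792
Δ⁵: 120 , 120 , 120
Fifth differences constant at 120.
792 + 120 = 912;  3030 + 912 = 3942;  8792 + 3942 = 12734;  21435 + 12734 = 34169;  46269 + 34169 = 80438

80438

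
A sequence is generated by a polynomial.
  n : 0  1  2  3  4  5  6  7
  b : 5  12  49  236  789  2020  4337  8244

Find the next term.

14341

First differences: 7, 37, 187, 553, 1231, 2317, 3907
Second differences: 30, 150, 366, 678, 1086, 1590
Third differences: 120, 216, 312, 408, 504
Fourth differences: 96, 96, 96, 96
Constant fourth difference = 96, so extend:
504 + 96 = 600;  1590 + 600 = 2190;  3907 + 2190 = 6097;  8244 + 6097 = 14341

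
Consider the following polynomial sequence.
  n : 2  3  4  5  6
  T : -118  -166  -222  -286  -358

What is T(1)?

-48  -56  -64  -72
-8  -8  -8
The second differences are constant at -8.
Work back: -48 + 8 = -40;  -118 + 40 = -78

-78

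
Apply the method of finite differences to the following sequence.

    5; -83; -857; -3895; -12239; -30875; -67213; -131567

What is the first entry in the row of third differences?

First differences: -88, -774, -3038, -8344, -18636, -36338, -64354
Second differences: -686, -2264, -5306, -10292, -17702, -28016
Third differences: -1578, -3042, -4986, -7410, -10314
Fourth differences: -1464, -1944, -2424, -2904
Fifth differences: -480, -480, -480

-1578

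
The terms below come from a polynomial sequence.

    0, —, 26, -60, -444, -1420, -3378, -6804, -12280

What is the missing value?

12

Using the last 7 terms:
Δ: -86, -384, -976, -1958, -3426, -5476
Δ²: -298, -592, -982, -1468, -2050
Δ³: -294, -390, -486, -582
Δ⁴: -96, -96, -96
Constant fourth difference = -96.
Extend backward: -294 + 96 = -198;  -298 + 198 = -100;  -86 + 100 = 14;  26 − 14 = 12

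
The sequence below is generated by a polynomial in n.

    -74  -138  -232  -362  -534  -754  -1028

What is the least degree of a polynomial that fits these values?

3

Δ: -64, -94, -130, -172, -220, -274
Δ²: -30, -36, -42, -48, -54
Δ³: -6, -6, -6, -6
The third differences are constant, so the polynomial has degree 3.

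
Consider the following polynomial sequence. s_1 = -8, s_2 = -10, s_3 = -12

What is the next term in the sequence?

-2, -2
Constant first difference = -2, so extend:
-12 − 2 = -14

-14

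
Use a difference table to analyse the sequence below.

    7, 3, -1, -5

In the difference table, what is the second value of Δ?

-4

First differences: -4, -4, -4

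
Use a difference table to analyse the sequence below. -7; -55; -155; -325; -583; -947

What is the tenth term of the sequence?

First differences: -48  -100  -170  -258  -364
Second differences: -52  -70  -88  -106
Third differences: -18  -18  -18
The third differences are constant (-18).
-106 − 18 = -124;  -364 − 124 = -488;  -947 − 488 = -1435
-124 − 18 = -142;  -488 − 142 = -630;  -1435 − 630 = -2065
-142 − 18 = -160;  -630 − 160 = -790;  -2065 − 790 = -2855
-160 − 18 = -178;  -790 − 178 = -968;  -2855 − 968 = -3823

-3823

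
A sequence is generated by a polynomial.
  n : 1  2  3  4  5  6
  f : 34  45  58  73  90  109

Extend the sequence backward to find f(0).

25

First differences: 11, 13, 15, 17, 19
Second differences: 2, 2, 2, 2
The second differences are constant at 2.
Work back: 11 − 2 = 9;  34 − 9 = 25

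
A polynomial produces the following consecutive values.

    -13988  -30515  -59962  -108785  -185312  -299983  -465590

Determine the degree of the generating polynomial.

First differences: -16527, -29447, -48823, -76527, -114671, -165607
Second differences: -12920, -19376, -27704, -38144, -50936
Third differences: -6456, -8328, -10440, -12792
Fourth differences: -1872, -2112, -2352
Fifth differences: -240, -240
The fifth differences are constant, so the polynomial has degree 5.

5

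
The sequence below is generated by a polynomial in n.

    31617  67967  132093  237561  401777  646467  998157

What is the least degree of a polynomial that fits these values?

5

36350, 64126, 105468, 164216, 244690, 351690
27776, 41342, 58748, 80474, 107000
13566, 17406, 21726, 26526
3840, 4320, 4800
480, 480
The fifth differences are constant, so the polynomial has degree 5.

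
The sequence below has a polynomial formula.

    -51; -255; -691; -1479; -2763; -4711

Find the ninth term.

-16579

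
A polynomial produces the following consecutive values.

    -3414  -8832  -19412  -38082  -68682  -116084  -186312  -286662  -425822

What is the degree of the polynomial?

5

First differences: -5418, -10580, -18670, -30600, -47402, -70228, -100350, -139160
Second differences: -5162, -8090, -11930, -16802, -22826, -30122, -38810
Third differences: -2928, -3840, -4872, -6024, -7296, -8688
Fourth differences: -912, -1032, -1152, -1272, -1392
Fifth differences: -120, -120, -120, -120
The fifth differences are constant, so the polynomial has degree 5.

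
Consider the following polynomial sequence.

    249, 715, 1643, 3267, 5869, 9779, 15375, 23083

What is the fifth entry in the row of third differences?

First differences: 466, 928, 1624, 2602, 3910, 5596, 7708
Second differences: 462, 696, 978, 1308, 1686, 2112
Third differences: 234, 282, 330, 378, 426
Fourth differences: 48, 48, 48, 48

426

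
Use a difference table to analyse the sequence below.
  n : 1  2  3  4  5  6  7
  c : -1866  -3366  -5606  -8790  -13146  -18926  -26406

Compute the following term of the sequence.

D1: -1500, -2240, -3184, -4356, -5780, -7480
D2: -740, -944, -1172, -1424, -1700
D3: -204, -228, -252, -276
D4: -24, -24, -24
Constant fourth difference = -24, so extend:
-276 − 24 = -300;  -1700 − 300 = -2000;  -7480 − 2000 = -9480;  -26406 − 9480 = -35886

-35886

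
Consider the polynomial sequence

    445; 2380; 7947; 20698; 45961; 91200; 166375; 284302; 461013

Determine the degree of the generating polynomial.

5

Δ: 1935, 5567, 12751, 25263, 45239, 75175, 117927, 176711
Δ²: 3632, 7184, 12512, 19976, 29936, 42752, 58784
Δ³: 3552, 5328, 7464, 9960, 12816, 16032
Δ⁴: 1776, 2136, 2496, 2856, 3216
Δ⁵: 360, 360, 360, 360
The fifth differences are constant, so the polynomial has degree 5.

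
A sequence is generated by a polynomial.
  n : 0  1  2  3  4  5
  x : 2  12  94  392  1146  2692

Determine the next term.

5462

First differences: 10 , 82 , 298 , 754 , 1546
Second differences: 72 , 216 , 456 , 792
Third differences: 144 , 240 , 336
Fourth differences: 96 , 96
Fourth differences constant at 96.
336 + 96 = 432;  792 + 432 = 1224;  1546 + 1224 = 2770;  2692 + 2770 = 5462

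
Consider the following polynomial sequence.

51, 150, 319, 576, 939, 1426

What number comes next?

2055

First differences: 99, 169, 257, 363, 487
Second differences: 70, 88, 106, 124
Third differences: 18, 18, 18
Third differences constant at 18.
124 + 18 = 142;  487 + 142 = 629;  1426 + 629 = 2055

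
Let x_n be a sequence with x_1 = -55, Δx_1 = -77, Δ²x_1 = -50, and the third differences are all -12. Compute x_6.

Build the table forward from the leading diagonal:
Δ³: -12, -12, -12, -12, -12, -12
Δ²: -50, -62, -74, -86, -98, -110
Δ: -77, -127, -189, -263, -349, -447
x: -55, -132, -259, -448, -711, -1060

-1060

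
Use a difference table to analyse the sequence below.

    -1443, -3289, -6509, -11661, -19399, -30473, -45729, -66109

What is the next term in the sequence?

-1846 , -3220 , -5152 , -7738 , -11074 , -15256 , -20380
-1374 , -1932 , -2586 , -3336 , -4182 , -5124
-558 , -654 , -750 , -846 , -942
-96 , -96 , -96 , -96
Fourth differences constant at -96.
-942 − 96 = -1038;  -5124 − 1038 = -6162;  -20380 − 6162 = -26542;  -66109 − 26542 = -92651

-92651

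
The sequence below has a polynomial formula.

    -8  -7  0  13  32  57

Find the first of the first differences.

First differences: 1, 7, 13, 19, 25
Second differences: 6, 6, 6, 6

1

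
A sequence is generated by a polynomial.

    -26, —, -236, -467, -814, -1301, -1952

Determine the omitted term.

-97

Using the last 5 terms:
First differences: -231  -347  -487  -651
Second differences: -116  -140  -164
Third differences: -24  -24
Constant third difference = -24.
Extend backward: -116 + 24 = -92;  -231 + 92 = -139;  -236 + 139 = -97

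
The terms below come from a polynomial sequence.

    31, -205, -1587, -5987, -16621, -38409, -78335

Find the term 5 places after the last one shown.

First differences: -236  -1382  -4400  -10634  -21788  -39926
Second differences: -1146  -3018  -6234  -11154  -18138
Third differences: -1872  -3216  -4920  -6984
Fourth differences: -1344  -1704  -2064
Fifth differences: -360  -360
The fifth differences are constant (-360).
-2064 − 360 = -2424;  -6984 − 2424 = -9408;  -18138 − 9408 = -27546;  -39926 − 27546 = -67472;  -78335 − 67472 = -145807
-2424 − 360 = -2784;  -9408 − 2784 = -12192;  -27546 − 12192 = -39738;  -67472 − 39738 = -107210;  -145807 − 107210 = -253017
-2784 − 360 = -3144;  -12192 − 3144 = -15336;  -39738 − 15336 = -55074;  -107210 − 55074 = -162284;  -253017 − 162284 = -415301
-3144 − 360 = -3504;  -15336 − 3504 = -18840;  -55074 − 18840 = -73914;  -162284 − 73914 = -236198;  -415301 − 236198 = -651499
-3504 − 360 = -3864;  -18840 − 3864 = -22704;  -73914 − 22704 = -96618;  -236198 − 96618 = -332816;  -651499 − 332816 = -984315

-984315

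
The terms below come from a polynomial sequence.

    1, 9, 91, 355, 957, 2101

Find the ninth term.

11545

Δ: 8  82  264  602  1144
Δ²: 74  182  338  542
Δ³: 108  156  204
Δ⁴: 48  48
Fourth differences constant at 48.
204 + 48 = 252;  542 + 252 = 794;  1144 + 794 = 1938;  2101 + 1938 = 4039
252 + 48 = 300;  794 + 300 = 1094;  1938 + 1094 = 3032;  4039 + 3032 = 7071
300 + 48 = 348;  1094 + 348 = 1442;  3032 + 1442 = 4474;  7071 + 4474 = 11545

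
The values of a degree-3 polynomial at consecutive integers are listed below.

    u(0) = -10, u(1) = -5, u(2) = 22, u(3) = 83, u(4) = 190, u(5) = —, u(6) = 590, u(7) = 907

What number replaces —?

355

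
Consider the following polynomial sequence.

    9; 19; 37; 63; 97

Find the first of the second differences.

8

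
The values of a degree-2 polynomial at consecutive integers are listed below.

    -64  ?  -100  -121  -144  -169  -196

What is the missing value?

Using the last 5 terms:
-21  -23  -25  -27
-2  -2  -2
Constant second difference = -2.
Extend backward: -21 + 2 = -19;  -100 + 19 = -81

-81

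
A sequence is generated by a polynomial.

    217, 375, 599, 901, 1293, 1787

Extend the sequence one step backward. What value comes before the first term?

113

Δ: 158, 224, 302, 392, 494
Δ²: 66, 78, 90, 102
Δ³: 12, 12, 12
The third differences are constant at 12.
Work back: 66 − 12 = 54;  158 − 54 = 104;  217 − 104 = 113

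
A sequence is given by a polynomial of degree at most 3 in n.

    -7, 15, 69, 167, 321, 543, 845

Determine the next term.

22  54  98  154  222  302
32  44  56  68  80
12  12  12  12
Third differences constant at 12.
80 + 12 = 92;  302 + 92 = 394;  845 + 394 = 1239

1239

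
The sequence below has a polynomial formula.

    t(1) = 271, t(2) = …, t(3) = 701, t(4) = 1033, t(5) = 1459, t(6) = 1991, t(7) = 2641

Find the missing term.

Using the last 5 terms:
D1: 332  426  532  650
D2: 94  106  118
D3: 12  12
Constant third difference = 12.
Extend backward: 94 − 12 = 82;  332 − 82 = 250;  701 − 250 = 451

451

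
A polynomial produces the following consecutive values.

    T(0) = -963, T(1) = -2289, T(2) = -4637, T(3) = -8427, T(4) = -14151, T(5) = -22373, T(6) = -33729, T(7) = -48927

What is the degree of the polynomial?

4

-1326, -2348, -3790, -5724, -8222, -11356, -15198
-1022, -1442, -1934, -2498, -3134, -3842
-420, -492, -564, -636, -708
-72, -72, -72, -72
The fourth differences are constant, so the polynomial has degree 4.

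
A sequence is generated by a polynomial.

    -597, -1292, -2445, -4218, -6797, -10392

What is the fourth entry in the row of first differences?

-2579

Δ: -695, -1153, -1773, -2579, -3595
Δ²: -458, -620, -806, -1016
Δ³: -162, -186, -210
Δ⁴: -24, -24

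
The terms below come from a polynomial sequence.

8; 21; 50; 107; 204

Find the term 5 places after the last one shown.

D1: 13, 29, 57, 97
D2: 16, 28, 40
D3: 12, 12
Constant third difference = 12, so extend:
40 + 12 = 52;  97 + 52 = 149;  204 + 149 = 353
52 + 12 = 64;  149 + 64 = 213;  353 + 213 = 566
64 + 12 = 76;  213 + 76 = 289;  566 + 289 = 855
76 + 12 = 88;  289 + 88 = 377;  855 + 377 = 1232
88 + 12 = 100;  377 + 100 = 477;  1232 + 477 = 1709

1709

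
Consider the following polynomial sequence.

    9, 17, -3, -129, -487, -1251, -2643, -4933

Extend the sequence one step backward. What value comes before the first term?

3

First differences: 8, -20, -126, -358, -764, -1392, -2290
Second differences: -28, -106, -232, -406, -628, -898
Third differences: -78, -126, -174, -222, -270
Fourth differences: -48, -48, -48, -48
The fourth differences are constant at -48.
Work back: -78 + 48 = -30;  -28 + 30 = 2;  8 − 2 = 6;  9 − 6 = 3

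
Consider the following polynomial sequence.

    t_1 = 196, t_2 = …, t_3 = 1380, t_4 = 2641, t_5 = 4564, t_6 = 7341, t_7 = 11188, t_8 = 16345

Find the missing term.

Using the last 6 terms:
D1: 1261, 1923, 2777, 3847, 5157
D2: 662, 854, 1070, 1310
D3: 192, 216, 240
D4: 24, 24
Constant fourth difference = 24.
Extend backward: 192 − 24 = 168;  662 − 168 = 494;  1261 − 494 = 767;  1380 − 767 = 613

613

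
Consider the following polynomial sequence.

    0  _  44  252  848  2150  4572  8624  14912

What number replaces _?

2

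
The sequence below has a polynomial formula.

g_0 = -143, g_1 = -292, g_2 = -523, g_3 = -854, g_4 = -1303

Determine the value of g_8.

-149, -231, -331, -449
-82, -100, -118
-18, -18
Third differences constant at -18.
-118 − 18 = -136;  -449 − 136 = -585;  -1303 − 585 = -1888
-136 − 18 = -154;  -585 − 154 = -739;  -1888 − 739 = -2627
-154 − 18 = -172;  -739 − 172 = -911;  -2627 − 911 = -3538
-172 − 18 = -190;  -911 − 190 = -1101;  -3538 − 1101 = -4639

-4639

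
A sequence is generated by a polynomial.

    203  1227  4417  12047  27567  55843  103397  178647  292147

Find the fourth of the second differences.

12756

Δ: 1024, 3190, 7630, 15520, 28276, 47554, 75250, 113500
Δ²: 2166, 4440, 7890, 12756, 19278, 27696, 38250
Δ³: 2274, 3450, 4866, 6522, 8418, 10554
Δ⁴: 1176, 1416, 1656, 1896, 2136
Δ⁵: 240, 240, 240, 240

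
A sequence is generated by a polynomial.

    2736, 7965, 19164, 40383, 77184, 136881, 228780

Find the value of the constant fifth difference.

Δ: 5229, 11199, 21219, 36801, 59697, 91899
Δ²: 5970, 10020, 15582, 22896, 32202
Δ³: 4050, 5562, 7314, 9306
Δ⁴: 1512, 1752, 1992
Δ⁵: 240, 240

240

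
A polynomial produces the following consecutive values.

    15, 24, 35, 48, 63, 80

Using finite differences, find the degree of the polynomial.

2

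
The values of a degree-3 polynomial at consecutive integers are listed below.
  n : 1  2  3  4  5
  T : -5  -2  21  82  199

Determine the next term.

First differences: 3  23  61  117
Second differences: 20  38  56
Third differences: 18  18
The third differences are constant (18).
56 + 18 = 74;  117 + 74 = 191;  199 + 191 = 390

390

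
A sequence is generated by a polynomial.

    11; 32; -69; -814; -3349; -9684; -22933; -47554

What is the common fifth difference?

-240

Δ: 21, -101, -745, -2535, -6335, -13249, -24621
Δ²: -122, -644, -1790, -3800, -6914, -11372
Δ³: -522, -1146, -2010, -3114, -4458
Δ⁴: -624, -864, -1104, -1344
Δ⁵: -240, -240, -240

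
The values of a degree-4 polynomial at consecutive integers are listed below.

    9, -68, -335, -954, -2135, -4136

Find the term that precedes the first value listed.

D1: -77  -267  -619  -1181  -2001
D2: -190  -352  -562  -820
D3: -162  -210  -258
D4: -48  -48
The fourth differences are constant at -48.
Work back: -162 + 48 = -114;  -190 + 114 = -76;  -77 + 76 = -1;  9 + 1 = 10

10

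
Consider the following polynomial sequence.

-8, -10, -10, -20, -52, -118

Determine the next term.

D1: -2  0  -10  -32  -66
D2: 2  -10  -22  -34
D3: -12  -12  -12
Third differences constant at -12.
-34 − 12 = -46;  -66 − 46 = -112;  -118 − 112 = -230

-230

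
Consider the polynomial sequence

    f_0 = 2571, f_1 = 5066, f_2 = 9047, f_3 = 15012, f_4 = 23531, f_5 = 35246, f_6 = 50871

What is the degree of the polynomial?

D1: 2495, 3981, 5965, 8519, 11715, 15625
D2: 1486, 1984, 2554, 3196, 3910
D3: 498, 570, 642, 714
D4: 72, 72, 72
The fourth differences are constant, so the polynomial has degree 4.

4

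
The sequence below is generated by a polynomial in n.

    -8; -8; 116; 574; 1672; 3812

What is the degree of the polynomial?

D1: 0, 124, 458, 1098, 2140
D2: 124, 334, 640, 1042
D3: 210, 306, 402
D4: 96, 96
The fourth differences are constant, so the polynomial has degree 4.

4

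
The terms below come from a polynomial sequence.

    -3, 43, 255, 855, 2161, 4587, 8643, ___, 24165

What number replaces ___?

14935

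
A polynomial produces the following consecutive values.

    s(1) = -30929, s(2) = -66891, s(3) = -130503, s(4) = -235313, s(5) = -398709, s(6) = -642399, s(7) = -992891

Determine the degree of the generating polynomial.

5

First differences: -35962, -63612, -104810, -163396, -243690, -350492
Second differences: -27650, -41198, -58586, -80294, -106802
Third differences: -13548, -17388, -21708, -26508
Fourth differences: -3840, -4320, -4800
Fifth differences: -480, -480
The fifth differences are constant, so the polynomial has degree 5.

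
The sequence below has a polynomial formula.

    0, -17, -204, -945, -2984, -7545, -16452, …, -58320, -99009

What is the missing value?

-32249

Using the first 7 terms:
First differences: -17, -187, -741, -2039, -4561, -8907
Second differences: -170, -554, -1298, -2522, -4346
Third differences: -384, -744, -1224, -1824
Fourth differences: -360, -480, -600
Fifth differences: -120, -120
Constant fifth difference = -120.
Extend forward: -600 − 120 = -720;  -1824 − 720 = -2544;  -4346 − 2544 = -6890;  -8907 − 6890 = -15797;  -16452 − 15797 = -32249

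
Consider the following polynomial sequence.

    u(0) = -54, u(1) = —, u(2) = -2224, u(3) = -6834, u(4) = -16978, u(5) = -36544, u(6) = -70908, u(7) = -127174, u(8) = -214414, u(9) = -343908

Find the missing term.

Using the last 8 terms:
-4610  -10144  -19566  -34364  -56266  -87240  -129494
-5534  -9422  -14798  -21902  -30974  -42254
-3888  -5376  -7104  -9072  -11280
-1488  -1728  -1968  -2208
-240  -240  -240
Constant fifth difference = -240.
Extend backward: -1488 + 240 = -1248;  -3888 + 1248 = -2640;  -5534 + 2640 = -2894;  -4610 + 2894 = -1716;  -2224 + 1716 = -508

-508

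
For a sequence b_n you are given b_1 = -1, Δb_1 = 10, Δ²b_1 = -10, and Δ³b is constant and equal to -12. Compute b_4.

Build the table forward from the leading diagonal:
Δ³: -12, -12, -12, -12
Δ²: -10, -22, -34, -46
Δ: 10, 0, -22, -56
b: -1, 9, 9, -13

-13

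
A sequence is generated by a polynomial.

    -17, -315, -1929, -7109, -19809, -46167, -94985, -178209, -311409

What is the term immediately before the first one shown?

-9

Δ: -298, -1614, -5180, -12700, -26358, -48818, -83224, -133200
Δ²: -1316, -3566, -7520, -13658, -22460, -34406, -49976
Δ³: -2250, -3954, -6138, -8802, -11946, -15570
Δ⁴: -1704, -2184, -2664, -3144, -3624
Δ⁵: -480, -480, -480, -480
The fifth differences are constant at -480.
Work back: -1704 + 480 = -1224;  -2250 + 1224 = -1026;  -1316 + 1026 = -290;  -298 + 290 = -8;  -17 + 8 = -9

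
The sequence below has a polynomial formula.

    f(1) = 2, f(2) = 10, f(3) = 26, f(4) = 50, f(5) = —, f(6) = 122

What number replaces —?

Using the first 4 terms:
D1: 8  16  24
D2: 8  8
Constant second difference = 8.
Extend forward: 24 + 8 = 32;  50 + 32 = 82

82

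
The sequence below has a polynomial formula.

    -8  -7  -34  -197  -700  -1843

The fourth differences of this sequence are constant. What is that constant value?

-96

D1: 1, -27, -163, -503, -1143
D2: -28, -136, -340, -640
D3: -108, -204, -300
D4: -96, -96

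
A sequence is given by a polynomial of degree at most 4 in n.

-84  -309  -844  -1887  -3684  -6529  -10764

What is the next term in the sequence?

-16779

-225, -535, -1043, -1797, -2845, -4235
-310, -508, -754, -1048, -1390
-198, -246, -294, -342
-48, -48, -48
Constant fourth difference = -48, so extend:
-342 − 48 = -390;  -1390 − 390 = -1780;  -4235 − 1780 = -6015;  -10764 − 6015 = -16779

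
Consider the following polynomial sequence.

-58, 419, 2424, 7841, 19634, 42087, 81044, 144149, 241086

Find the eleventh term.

586832

First differences: 477, 2005, 5417, 11793, 22453, 38957, 63105, 96937
Second differences: 1528, 3412, 6376, 10660, 16504, 24148, 33832
Third differences: 1884, 2964, 4284, 5844, 7644, 9684
Fourth differences: 1080, 1320, 1560, 1800, 2040
Fifth differences: 240, 240, 240, 240
The fifth differences are constant (240).
2040 + 240 = 2280;  9684 + 2280 = 11964;  33832 + 11964 = 45796;  96937 + 45796 = 142733;  241086 + 142733 = 383819
2280 + 240 = 2520;  11964 + 2520 = 14484;  45796 + 14484 = 60280;  142733 + 60280 = 203013;  383819 + 203013 = 586832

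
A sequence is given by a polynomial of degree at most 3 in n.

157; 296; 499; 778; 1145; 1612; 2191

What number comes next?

2894

Δ: 139, 203, 279, 367, 467, 579
Δ²: 64, 76, 88, 100, 112
Δ³: 12, 12, 12, 12
Constant third difference = 12, so extend:
112 + 12 = 124;  579 + 124 = 703;  2191 + 703 = 2894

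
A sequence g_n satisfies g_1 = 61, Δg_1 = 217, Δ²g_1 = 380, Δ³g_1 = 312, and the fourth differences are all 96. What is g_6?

Build the table forward from the leading diagonal:
D4: 96, 96, 96, 96, 96, 96
D3: 312, 408, 504, 600, 696, 792
D2: 380, 692, 1100, 1604, 2204, 2900
D1: 217, 597, 1289, 2389, 3993, 6197
g: 61, 278, 875, 2164, 4553, 8546

8546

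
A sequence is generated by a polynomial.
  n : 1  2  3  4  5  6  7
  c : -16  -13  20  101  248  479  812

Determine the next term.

Δ: 3, 33, 81, 147, 231, 333
Δ²: 30, 48, 66, 84, 102
Δ³: 18, 18, 18, 18
Constant third difference = 18, so extend:
102 + 18 = 120;  333 + 120 = 453;  812 + 453 = 1265

1265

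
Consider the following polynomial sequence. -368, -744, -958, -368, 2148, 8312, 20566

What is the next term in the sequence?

42192

Δ: -376  -214  590  2516  6164  12254
Δ²: 162  804  1926  3648  6090
Δ³: 642  1122  1722  2442
Δ⁴: 480  600  720
Δ⁵: 120  120
The fifth differences are constant (120).
720 + 120 = 840;  2442 + 840 = 3282;  6090 + 3282 = 9372;  12254 + 9372 = 21626;  20566 + 21626 = 42192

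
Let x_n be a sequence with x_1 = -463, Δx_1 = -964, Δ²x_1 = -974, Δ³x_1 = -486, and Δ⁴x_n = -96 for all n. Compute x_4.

-6763

Build the table forward from the leading diagonal:
Fourth differences: -96, -96, -96, -96
Third differences: -486, -582, -678, -774
Second differences: -974, -1460, -2042, -2720
First differences: -964, -1938, -3398, -5440
x: -463, -1427, -3365, -6763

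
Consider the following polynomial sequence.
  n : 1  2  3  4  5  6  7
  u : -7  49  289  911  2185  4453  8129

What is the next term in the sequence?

First differences: 56  240  622  1274  2268  3676
Second differences: 184  382  652  994  1408
Third differences: 198  270  342  414
Fourth differences: 72  72  72
Fourth differences constant at 72.
414 + 72 = 486;  1408 + 486 = 1894;  3676 + 1894 = 5570;  8129 + 5570 = 13699

13699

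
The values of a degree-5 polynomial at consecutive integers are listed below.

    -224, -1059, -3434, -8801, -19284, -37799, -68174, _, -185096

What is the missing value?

Using the first 7 terms:
D1: -835, -2375, -5367, -10483, -18515, -30375
D2: -1540, -2992, -5116, -8032, -11860
D3: -1452, -2124, -2916, -3828
D4: -672, -792, -912
D5: -120, -120
Constant fifth difference = -120.
Extend forward: -912 − 120 = -1032;  -3828 − 1032 = -4860;  -11860 − 4860 = -16720;  -30375 − 16720 = -47095;  -68174 − 47095 = -115269

-115269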